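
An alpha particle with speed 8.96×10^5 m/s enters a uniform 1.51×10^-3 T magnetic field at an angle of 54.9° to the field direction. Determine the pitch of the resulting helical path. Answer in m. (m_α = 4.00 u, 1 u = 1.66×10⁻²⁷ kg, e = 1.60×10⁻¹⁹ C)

The velocity component along B is v∥ = v cos54.9° = 5.15×10^5 m/s.
The cyclotron period T = 2πm/(qB) = 8.63×10^-5 s is set by m, q, B alone.
Pitch = v∥·T = (5.15×10^5)(8.63×10^-5) = 44.5 m.

pitch ≈ 44.5 m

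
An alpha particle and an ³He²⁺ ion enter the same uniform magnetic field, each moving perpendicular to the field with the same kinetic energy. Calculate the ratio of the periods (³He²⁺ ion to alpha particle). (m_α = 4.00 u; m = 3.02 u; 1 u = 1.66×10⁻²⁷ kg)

T = 2πm/(qB) is independent of speed, so T₂/T₁ = (m₂/q₂)/(m₁/q₁).
T_{³He²⁺ ion}/T_{alpha particle} = (5.01×10^-27/2e) / (6.64×10^-27/2e) = 0.755.

ratio ≈ 0.755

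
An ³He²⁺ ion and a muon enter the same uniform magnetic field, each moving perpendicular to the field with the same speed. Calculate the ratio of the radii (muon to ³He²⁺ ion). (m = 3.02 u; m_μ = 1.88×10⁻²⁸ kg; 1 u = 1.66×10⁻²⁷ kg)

ratio ≈ 0.0750

r = mv/(qB) ⇒ at equal v, r ∝ m/q.
r_{muon}/r_{³He²⁺ ion} = 0.0750.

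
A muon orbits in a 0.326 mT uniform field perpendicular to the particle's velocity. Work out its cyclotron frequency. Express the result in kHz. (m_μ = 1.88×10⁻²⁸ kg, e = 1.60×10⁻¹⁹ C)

f ≈ 44.2 kHz

f = qB/(2πm) = (1×1.60×10^-19)(3.26×10^-4) / [2π(1.88×10^-28)] = 4.42×10^4 Hz.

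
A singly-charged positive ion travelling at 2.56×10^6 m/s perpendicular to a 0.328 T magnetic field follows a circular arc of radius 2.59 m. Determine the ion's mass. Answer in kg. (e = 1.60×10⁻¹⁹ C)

m ≈ 5.31×10^-26 kg

qvB = mv²/r ⇒ m = qBr/v.
m = (1×1.60×10^-19)(0.328)(2.59) / (2.56×10^6) = 5.31×10^-26 kg.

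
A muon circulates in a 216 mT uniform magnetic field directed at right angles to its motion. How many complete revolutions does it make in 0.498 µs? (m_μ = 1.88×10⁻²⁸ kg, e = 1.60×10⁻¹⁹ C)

T = 2πm/(qB) = 2π(1.88×10^-28) / [(1×1.60×10^-19)(0.216)] = 3.4179×10^-8 s.
N = t/T = 4.98×10^-7 / 3.4179×10^-8 ≈ 14.57, so 14 complete revolutions.

N = 14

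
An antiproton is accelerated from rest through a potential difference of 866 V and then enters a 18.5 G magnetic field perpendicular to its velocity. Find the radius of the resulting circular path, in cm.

r ≈ 230 cm

The kinetic energy gained is K = qV = (1×1.60×10^-19)(866) = 1.39×10^-16 J.
v = √(2K/m) = 4.07×10^5 m/s.
r = mv/(qB) = (1.67×10^-27)(4.07×10^5) / [(1×1.60×10^-19)(1.85×10^-3)] = 2.30 m.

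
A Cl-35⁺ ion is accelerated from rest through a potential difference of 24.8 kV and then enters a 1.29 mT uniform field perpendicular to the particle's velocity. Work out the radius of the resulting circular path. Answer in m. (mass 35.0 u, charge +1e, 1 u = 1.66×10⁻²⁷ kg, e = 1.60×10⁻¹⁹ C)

The kinetic energy gained is K = qV = (1×1.60×10^-19)(2.48×10^4) = 3.97×10^-15 J.
v = √(2K/m) = 3.70×10^5 m/s.
r = mv/(qB) = (5.81×10^-26)(3.70×10^5) / [(1×1.60×10^-19)(1.29×10^-3)] = 104 m.

r ≈ 104 m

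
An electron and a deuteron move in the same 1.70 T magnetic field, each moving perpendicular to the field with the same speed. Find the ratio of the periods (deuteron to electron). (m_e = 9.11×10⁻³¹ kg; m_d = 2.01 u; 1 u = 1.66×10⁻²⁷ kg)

T = 2πm/(qB) is independent of speed, so T₂/T₁ = (m₂/q₂)/(m₁/q₁).
T_{deuteron}/T_{electron} = (3.34×10^-27/1e) / (9.11×10^-31/1e) = 3660.

ratio ≈ 3660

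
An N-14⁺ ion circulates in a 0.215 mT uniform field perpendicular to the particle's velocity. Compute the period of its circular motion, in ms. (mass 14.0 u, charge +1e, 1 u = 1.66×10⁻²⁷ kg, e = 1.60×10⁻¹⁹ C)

T ≈ 4.24 ms

The cyclotron period is independent of speed: T = 2πm/(qB).
T = 2π(2.32×10^-26) / [(1×1.60×10^-19)(2.15×10^-4)] = 4.24×10^-3 s.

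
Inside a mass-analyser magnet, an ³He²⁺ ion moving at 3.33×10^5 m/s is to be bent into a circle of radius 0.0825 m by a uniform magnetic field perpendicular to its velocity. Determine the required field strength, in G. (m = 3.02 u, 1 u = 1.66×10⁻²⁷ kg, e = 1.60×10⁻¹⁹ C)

B ≈ 632 G

qvB = mv²/r gives B = mv/(qr).
B = (5.01×10^-27)(3.33×10^5) / [(2×1.60×10^-19)(0.0825)] = 0.0632 T.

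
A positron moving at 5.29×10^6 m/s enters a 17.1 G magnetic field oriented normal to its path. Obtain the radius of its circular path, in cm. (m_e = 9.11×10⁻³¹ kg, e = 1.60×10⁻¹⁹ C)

The magnetic force provides the centripetal force: qvB = mv²/r, so r = mv/(qB).
r = (9.11×10^-31 kg)(5.29×10^6 m/s) / [(1×1.60×10^-19 C)(1.71×10^-3 T)] = 0.0176 m.

r ≈ 1.76 cm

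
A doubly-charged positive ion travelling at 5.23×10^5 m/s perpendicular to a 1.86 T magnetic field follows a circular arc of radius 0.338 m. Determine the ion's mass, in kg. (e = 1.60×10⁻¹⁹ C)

qvB = mv²/r ⇒ m = qBr/v.
m = (2×1.60×10^-19)(1.86)(0.338) / (5.23×10^5) = 3.85×10^-25 kg.

m ≈ 3.85×10^-25 kg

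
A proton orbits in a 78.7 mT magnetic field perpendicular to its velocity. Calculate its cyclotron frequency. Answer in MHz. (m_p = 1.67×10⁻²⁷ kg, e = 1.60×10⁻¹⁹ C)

f = qB/(2πm) = (1×1.60×10^-19)(0.0787) / [2π(1.67×10^-27)] = 1.20×10^6 Hz.

f ≈ 1.20 MHz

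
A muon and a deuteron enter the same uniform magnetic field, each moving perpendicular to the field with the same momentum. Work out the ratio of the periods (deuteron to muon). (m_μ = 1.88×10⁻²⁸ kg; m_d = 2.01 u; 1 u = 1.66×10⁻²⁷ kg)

ratio ≈ 17.7

T = 2πm/(qB) is independent of speed, so T₂/T₁ = (m₂/q₂)/(m₁/q₁).
T_{deuteron}/T_{muon} = (3.34×10^-27/1e) / (1.88×10^-28/1e) = 17.7.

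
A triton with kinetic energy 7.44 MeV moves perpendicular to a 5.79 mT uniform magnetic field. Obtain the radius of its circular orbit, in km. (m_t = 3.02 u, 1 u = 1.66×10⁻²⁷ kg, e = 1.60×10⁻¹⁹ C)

Convert the energy: K = 7.44 MeV = 1.19×10^-12 J.
v = √(2K/m) = √(2·1.19×10^-12/5.01×10^-27) = 2.18×10^7 m/s.
r = mv/(qB) = (5.01×10^-27)(2.18×10^7) / [(1×1.60×10^-19)(5.79×10^-3)] = 118 m.

r ≈ 0.118 km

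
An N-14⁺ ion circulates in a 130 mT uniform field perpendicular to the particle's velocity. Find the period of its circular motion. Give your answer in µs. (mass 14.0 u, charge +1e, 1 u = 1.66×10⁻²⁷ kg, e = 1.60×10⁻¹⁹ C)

The cyclotron period is independent of speed: T = 2πm/(qB).
T = 2π(2.32×10^-26) / [(1×1.60×10^-19)(0.130)] = 7.02×10^-6 s.

T ≈ 7.02 µs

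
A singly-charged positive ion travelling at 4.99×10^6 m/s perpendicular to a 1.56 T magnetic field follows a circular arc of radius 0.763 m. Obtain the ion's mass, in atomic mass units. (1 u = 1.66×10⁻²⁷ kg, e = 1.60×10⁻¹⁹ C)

m ≈ 23.0 u

qvB = mv²/r ⇒ m = qBr/v.
m = (1×1.60×10^-19)(1.56)(0.763) / (4.99×10^6) = 3.82×10^-26 kg = 23.0 u.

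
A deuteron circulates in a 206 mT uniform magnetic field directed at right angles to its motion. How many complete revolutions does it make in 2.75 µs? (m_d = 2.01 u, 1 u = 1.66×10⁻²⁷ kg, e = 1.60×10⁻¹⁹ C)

N = 4

T = 2πm/(qB) = 2π(3.3366×10^-27) / [(1×1.60×10^-19)(0.206)] = 6.3606×10^-7 s.
N = t/T = 2.75×10^-6 / 6.3606×10^-7 ≈ 4.32, so 4 complete revolutions.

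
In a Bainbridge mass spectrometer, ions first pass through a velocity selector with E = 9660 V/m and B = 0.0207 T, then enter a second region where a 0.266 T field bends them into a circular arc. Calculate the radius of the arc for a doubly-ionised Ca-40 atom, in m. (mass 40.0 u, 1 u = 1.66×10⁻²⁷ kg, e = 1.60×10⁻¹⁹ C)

The selector passes v = E/B = 9660/0.0207 = 4.67×10^5 m/s.
In the deflection region, r = mv/(qB₂) = (6.64×10^-26)(4.67×10^5) / [(2×1.60×10^-19)(0.266)] = 0.364 m.

r ≈ 0.364 m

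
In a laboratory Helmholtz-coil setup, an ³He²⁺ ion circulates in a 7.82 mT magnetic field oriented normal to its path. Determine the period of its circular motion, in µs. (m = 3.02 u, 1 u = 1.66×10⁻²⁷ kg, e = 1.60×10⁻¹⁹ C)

The cyclotron period is independent of speed: T = 2πm/(qB).
T = 2π(5.01×10^-27) / [(2×1.60×10^-19)(7.82×10^-3)] = 1.26×10^-5 s.

T ≈ 12.6 µs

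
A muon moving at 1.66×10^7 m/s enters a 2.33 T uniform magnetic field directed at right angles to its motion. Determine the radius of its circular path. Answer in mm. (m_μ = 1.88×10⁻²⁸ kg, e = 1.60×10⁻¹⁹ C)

r ≈ 8.37 mm

The magnetic force provides the centripetal force: qvB = mv²/r, so r = mv/(qB).
r = (1.88×10^-28 kg)(1.66×10^7 m/s) / [(1×1.60×10^-19 C)(2.33 T)] = 8.37×10^-3 m.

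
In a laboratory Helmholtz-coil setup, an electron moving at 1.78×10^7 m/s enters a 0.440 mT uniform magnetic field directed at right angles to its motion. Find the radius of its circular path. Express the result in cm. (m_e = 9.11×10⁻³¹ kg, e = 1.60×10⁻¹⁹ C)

r ≈ 23.0 cm

The magnetic force provides the centripetal force: qvB = mv²/r, so r = mv/(qB).
r = (9.11×10^-31 kg)(1.78×10^7 m/s) / [(1×1.60×10^-19 C)(4.40×10^-4 T)] = 0.230 m.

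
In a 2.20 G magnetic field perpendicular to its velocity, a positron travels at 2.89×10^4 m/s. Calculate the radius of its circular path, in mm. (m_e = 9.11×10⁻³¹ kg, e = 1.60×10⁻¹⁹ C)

The magnetic force provides the centripetal force: qvB = mv²/r, so r = mv/(qB).
r = (9.11×10^-31 kg)(2.89×10^4 m/s) / [(1×1.60×10^-19 C)(2.20×10^-4 T)] = 7.48×10^-4 m.

r ≈ 0.748 mm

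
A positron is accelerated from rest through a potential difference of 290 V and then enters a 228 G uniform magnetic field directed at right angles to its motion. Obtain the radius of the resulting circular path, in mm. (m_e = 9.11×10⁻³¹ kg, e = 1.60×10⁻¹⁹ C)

The kinetic energy gained is K = qV = (1×1.60×10^-19)(290) = 4.64×10^-17 J.
v = √(2K/m) = 1.01×10^7 m/s.
r = mv/(qB) = (9.11×10^-31)(1.01×10^7) / [(1×1.60×10^-19)(0.0228)] = 2.52×10^-3 m.

r ≈ 2.52 mm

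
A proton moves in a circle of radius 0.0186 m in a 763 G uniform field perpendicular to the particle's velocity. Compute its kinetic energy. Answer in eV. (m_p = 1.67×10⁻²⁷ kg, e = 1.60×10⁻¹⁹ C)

K ≈ 96.5 eV

v = qBr/m = (1×1.60×10^-19)(0.0763)(0.0186) / (1.67×10^-27) = 1.36×10^5 m/s.
K = ½mv² = 0.5·(1.67×10^-27)·(1.36×10^5)² = 1.54×10^-17 J = 96.5 eV.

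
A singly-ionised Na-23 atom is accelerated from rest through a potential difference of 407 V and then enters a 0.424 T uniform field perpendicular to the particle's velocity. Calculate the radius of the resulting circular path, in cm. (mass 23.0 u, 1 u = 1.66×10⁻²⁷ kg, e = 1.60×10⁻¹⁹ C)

The kinetic energy gained is K = qV = (1×1.60×10^-19)(407) = 6.51×10^-17 J.
v = √(2K/m) = 5.84×10^4 m/s.
r = mv/(qB) = (3.82×10^-26)(5.84×10^4) / [(1×1.60×10^-19)(0.424)] = 0.0329 m.

r ≈ 3.29 cm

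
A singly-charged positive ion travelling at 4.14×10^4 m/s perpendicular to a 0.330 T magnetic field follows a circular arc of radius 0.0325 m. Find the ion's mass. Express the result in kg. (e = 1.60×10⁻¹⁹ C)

qvB = mv²/r ⇒ m = qBr/v.
m = (1×1.60×10^-19)(0.330)(0.0325) / (4.14×10^4) = 4.14×10^-26 kg.

m ≈ 4.14×10^-26 kg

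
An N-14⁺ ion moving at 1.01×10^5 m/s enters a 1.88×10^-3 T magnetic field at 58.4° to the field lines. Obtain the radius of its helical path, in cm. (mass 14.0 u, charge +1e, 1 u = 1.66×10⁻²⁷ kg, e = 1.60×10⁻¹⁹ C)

r ≈ 665 cm

Only the perpendicular component v⊥ = v sin58.4° = 8.60×10^4 m/s is bent by the field.
r = m v⊥ /(qB) = (2.32×10^-26)(8.60×10^4) / [(1×1.60×10^-19)(1.88×10^-3)] = 6.65 m.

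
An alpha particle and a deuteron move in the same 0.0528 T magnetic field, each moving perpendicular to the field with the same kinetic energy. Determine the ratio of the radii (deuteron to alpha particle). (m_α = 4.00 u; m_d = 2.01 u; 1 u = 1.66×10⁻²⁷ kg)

r = √(2mK)/(qB) ⇒ at equal K, r ∝ √m/q.
r_{deuteron}/r_{alpha particle} = 1.42.

ratio ≈ 1.42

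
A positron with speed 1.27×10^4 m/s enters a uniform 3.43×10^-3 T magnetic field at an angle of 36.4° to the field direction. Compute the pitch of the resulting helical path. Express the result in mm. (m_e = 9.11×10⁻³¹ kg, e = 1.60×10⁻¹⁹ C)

pitch ≈ 0.107 mm

The velocity component along B is v∥ = v cos36.4° = 1.02×10^4 m/s.
The cyclotron period T = 2πm/(qB) = 1.04×10^-8 s is set by m, q, B alone.
Pitch = v∥·T = (1.02×10^4)(1.04×10^-8) = 1.07×10^-4 m.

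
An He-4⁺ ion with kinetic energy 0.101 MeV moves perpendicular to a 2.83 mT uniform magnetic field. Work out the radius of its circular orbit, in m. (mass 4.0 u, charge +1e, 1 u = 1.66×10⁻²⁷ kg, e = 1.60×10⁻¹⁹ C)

r ≈ 32.4 m

Convert the energy: K = 0.101 MeV = 1.62×10^-14 J.
v = √(2K/m) = √(2·1.62×10^-14/6.64×10^-27) = 2.21×10^6 m/s.
r = mv/(qB) = (6.64×10^-27)(2.21×10^6) / [(1×1.60×10^-19)(2.83×10^-3)] = 32.4 m.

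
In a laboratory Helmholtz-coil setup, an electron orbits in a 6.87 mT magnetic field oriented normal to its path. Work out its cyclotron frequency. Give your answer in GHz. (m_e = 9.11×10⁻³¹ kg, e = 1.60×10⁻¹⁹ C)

f ≈ 0.192 GHz

f = qB/(2πm) = (1×1.60×10^-19)(6.87×10^-3) / [2π(9.11×10^-31)] = 1.92×10^8 Hz.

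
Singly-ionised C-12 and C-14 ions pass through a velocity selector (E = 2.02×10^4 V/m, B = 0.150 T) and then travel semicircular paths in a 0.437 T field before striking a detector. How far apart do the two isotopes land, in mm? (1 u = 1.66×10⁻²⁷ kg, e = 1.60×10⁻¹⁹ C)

Both emerge at v = E/B₁ = 1.35×10^5 m/s.
r = mv/(qB₂), so r₁ = 0.03837 m and r₂ = 0.04476 m, giving Δr = 6.39×10^-3 m.
After a semicircle each ion lands a diameter 2r from the entry slit, so the separation is 2Δr = 0.0128 m.

Δd ≈ 12.8 mm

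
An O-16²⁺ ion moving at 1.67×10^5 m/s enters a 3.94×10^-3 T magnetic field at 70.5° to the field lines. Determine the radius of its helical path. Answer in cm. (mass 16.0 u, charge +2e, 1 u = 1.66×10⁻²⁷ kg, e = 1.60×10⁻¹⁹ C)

r ≈ 332 cm

Only the perpendicular component v⊥ = v sin70.5° = 1.57×10^5 m/s is bent by the field.
r = m v⊥ /(qB) = (2.66×10^-26)(1.57×10^5) / [(2×1.60×10^-19)(3.94×10^-3)] = 3.32 m.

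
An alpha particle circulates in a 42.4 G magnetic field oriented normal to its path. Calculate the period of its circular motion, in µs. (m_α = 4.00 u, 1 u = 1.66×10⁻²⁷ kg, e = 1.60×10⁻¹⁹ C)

T ≈ 30.7 µs

The cyclotron period is independent of speed: T = 2πm/(qB).
T = 2π(6.64×10^-27) / [(2×1.60×10^-19)(4.24×10^-3)] = 3.07×10^-5 s.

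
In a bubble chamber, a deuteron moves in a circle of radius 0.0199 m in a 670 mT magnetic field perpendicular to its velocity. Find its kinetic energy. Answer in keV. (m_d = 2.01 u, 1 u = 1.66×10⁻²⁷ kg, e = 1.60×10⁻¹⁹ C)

K ≈ 4.26 keV

v = qBr/m = (1×1.60×10^-19)(0.670)(0.0199) / (3.34×10^-27) = 6.39×10^5 m/s.
K = ½mv² = 0.5·(3.34×10^-27)·(6.39×10^5)² = 6.82×10^-16 J = 4.26 keV.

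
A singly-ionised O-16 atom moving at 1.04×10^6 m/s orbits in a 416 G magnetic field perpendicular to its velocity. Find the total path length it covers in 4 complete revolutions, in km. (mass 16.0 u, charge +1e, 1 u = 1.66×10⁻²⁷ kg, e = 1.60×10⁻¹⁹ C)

L ≈ 0.104 km

r = mv/(qB) = 4.15 m, so one revolution covers 2πr = 26.1 m.
In 4 revolutions: L = 4·2πr = 104 m.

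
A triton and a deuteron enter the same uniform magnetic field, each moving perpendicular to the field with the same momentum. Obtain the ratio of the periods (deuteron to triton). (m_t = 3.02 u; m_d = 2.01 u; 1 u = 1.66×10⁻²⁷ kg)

ratio ≈ 0.666

T = 2πm/(qB) is independent of speed, so T₂/T₁ = (m₂/q₂)/(m₁/q₁).
T_{deuteron}/T_{triton} = (3.34×10^-27/1e) / (5.01×10^-27/1e) = 0.666.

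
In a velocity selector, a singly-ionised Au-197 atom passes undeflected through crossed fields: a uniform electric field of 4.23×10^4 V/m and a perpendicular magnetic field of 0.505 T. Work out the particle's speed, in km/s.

For zero net force, qE = qvB, so v = E/B.
v = (4.23×10^4) / (0.505) = 8.38×10^4 m/s.

v ≈ 83.8 km/s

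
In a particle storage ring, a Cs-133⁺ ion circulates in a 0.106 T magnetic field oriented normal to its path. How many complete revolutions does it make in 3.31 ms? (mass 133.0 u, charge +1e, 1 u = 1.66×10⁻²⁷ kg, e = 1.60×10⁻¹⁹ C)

N = 40

T = 2πm/(qB) = 2π(2.2078×10^-25) / [(1×1.60×10^-19)(0.106)] = 8.1793×10^-5 s.
N = t/T = 3.31×10^-3 / 8.1793×10^-5 ≈ 40.47, so 40 complete revolutions.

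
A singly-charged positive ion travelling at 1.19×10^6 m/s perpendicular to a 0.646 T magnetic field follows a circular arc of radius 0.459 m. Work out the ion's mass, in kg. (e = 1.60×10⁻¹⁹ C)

qvB = mv²/r ⇒ m = qBr/v.
m = (1×1.60×10^-19)(0.646)(0.459) / (1.19×10^6) = 3.99×10^-26 kg.

m ≈ 3.99×10^-26 kg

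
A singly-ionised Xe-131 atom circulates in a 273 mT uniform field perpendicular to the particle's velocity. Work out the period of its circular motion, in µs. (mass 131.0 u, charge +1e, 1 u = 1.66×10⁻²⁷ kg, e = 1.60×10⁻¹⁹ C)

The cyclotron period is independent of speed: T = 2πm/(qB).
T = 2π(2.17×10^-25) / [(1×1.60×10^-19)(0.273)] = 3.13×10^-5 s.

T ≈ 31.3 µs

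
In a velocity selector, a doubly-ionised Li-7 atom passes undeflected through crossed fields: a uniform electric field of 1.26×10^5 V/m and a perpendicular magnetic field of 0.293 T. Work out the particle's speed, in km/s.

For zero net force, qE = qvB, so v = E/B.
v = (1.26×10^5) / (0.293) = 4.30×10^5 m/s.

v ≈ 430 km/s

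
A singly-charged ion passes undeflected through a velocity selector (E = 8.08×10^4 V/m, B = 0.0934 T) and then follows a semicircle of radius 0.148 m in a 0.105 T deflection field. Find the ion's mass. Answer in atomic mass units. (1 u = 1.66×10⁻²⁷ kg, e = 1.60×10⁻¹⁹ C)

m ≈ 1.73 u

v = E/B₁ = 8.65×10^5 m/s.
From r = mv/(qB₂), m = qB₂r/v = (1×1.60×10^-19)(0.105)(0.148) / (8.65×10^5) = 2.87×10^-27 kg.
In atomic mass units: m = 2.87×10^-27 / 1.66×10^-27 = 1.73 u.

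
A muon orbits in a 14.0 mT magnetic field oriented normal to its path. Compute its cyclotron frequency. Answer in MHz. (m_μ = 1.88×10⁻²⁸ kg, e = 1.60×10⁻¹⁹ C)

f ≈ 1.90 MHz

f = qB/(2πm) = (1×1.60×10^-19)(0.0140) / [2π(1.88×10^-28)] = 1.90×10^6 Hz.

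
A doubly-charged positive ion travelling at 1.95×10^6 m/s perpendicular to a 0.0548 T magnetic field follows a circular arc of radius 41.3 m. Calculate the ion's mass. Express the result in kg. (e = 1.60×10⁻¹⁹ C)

m ≈ 3.71×10^-25 kg

qvB = mv²/r ⇒ m = qBr/v.
m = (2×1.60×10^-19)(0.0548)(41.3) / (1.95×10^6) = 3.71×10^-25 kg.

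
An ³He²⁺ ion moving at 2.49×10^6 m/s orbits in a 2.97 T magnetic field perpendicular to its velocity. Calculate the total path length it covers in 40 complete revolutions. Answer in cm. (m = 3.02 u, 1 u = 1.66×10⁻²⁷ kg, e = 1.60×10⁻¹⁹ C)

L ≈ 330 cm

r = mv/(qB) = 0.0131 m, so one revolution covers 2πr = 0.0825 m.
In 40 revolutions: L = 40·2πr = 3.30 m.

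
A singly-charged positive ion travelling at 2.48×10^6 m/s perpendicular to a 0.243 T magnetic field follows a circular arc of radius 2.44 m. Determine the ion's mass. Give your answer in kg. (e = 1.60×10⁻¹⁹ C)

qvB = mv²/r ⇒ m = qBr/v.
m = (1×1.60×10^-19)(0.243)(2.44) / (2.48×10^6) = 3.83×10^-26 kg.

m ≈ 3.83×10^-26 kg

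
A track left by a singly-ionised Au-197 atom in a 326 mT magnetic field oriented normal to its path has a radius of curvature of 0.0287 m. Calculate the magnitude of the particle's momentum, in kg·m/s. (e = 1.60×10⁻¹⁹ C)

Since qvB = mv²/r, the momentum p = mv = qBr.
p = (1×1.60×10^-19)(0.326)(0.0287) = 1.50×10^-21 kg·m/s.

p ≈ 1.50×10^-21 kg·m/s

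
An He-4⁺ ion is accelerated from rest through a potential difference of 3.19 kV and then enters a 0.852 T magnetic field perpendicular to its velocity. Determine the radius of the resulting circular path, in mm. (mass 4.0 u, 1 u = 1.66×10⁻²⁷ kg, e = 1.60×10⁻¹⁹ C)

r ≈ 19.1 mm

The kinetic energy gained is K = qV = (1×1.60×10^-19)(3190) = 5.10×10^-16 J.
v = √(2K/m) = 3.92×10^5 m/s.
r = mv/(qB) = (6.64×10^-27)(3.92×10^5) / [(1×1.60×10^-19)(0.852)] = 0.0191 m.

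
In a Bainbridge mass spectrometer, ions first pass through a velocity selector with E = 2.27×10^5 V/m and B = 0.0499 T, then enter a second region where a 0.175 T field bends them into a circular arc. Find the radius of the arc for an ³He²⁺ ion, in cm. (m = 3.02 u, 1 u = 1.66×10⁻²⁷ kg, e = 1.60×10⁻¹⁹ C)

The selector passes v = E/B = 2.27×10^5/0.0499 = 4.55×10^6 m/s.
In the deflection region, r = mv/(qB₂) = (5.01×10^-27)(4.55×10^6) / [(2×1.60×10^-19)(0.175)] = 0.407 m.

r ≈ 40.7 cm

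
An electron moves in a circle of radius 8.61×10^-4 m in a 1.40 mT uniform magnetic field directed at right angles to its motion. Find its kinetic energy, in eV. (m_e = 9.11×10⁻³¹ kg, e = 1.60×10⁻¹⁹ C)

K ≈ 0.128 eV

v = qBr/m = (1×1.60×10^-19)(1.40×10^-3)(8.61×10^-4) / (9.11×10^-31) = 2.12×10^5 m/s.
K = ½mv² = 0.5·(9.11×10^-31)·(2.12×10^5)² = 2.04×10^-20 J = 0.128 eV.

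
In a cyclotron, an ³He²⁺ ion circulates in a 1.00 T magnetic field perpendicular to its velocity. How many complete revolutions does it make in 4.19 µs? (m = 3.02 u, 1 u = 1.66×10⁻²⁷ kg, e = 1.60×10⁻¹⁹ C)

T = 2πm/(qB) = 2π(5.0132×10^-27) / [(2×1.60×10^-19)(1.00)] = 9.8434×10^-8 s.
N = t/T = 4.19×10^-6 / 9.8434×10^-8 ≈ 42.57, so 42 complete revolutions.

N = 42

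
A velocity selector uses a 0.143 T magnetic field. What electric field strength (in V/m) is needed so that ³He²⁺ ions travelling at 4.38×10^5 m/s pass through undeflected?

E ≈ 6.26×10^4 V/m

qE = qvB ⇒ E = vB = (4.38×10^5)(0.143) = 6.26×10^4 V/m.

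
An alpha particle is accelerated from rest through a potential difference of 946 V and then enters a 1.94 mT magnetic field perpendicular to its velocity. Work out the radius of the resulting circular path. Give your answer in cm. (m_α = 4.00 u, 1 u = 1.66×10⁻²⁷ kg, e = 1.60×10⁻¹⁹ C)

The kinetic energy gained is K = qV = (2×1.60×10^-19)(946) = 3.03×10^-16 J.
v = √(2K/m) = 3.02×10^5 m/s.
r = mv/(qB) = (6.64×10^-27)(3.02×10^5) / [(2×1.60×10^-19)(1.94×10^-3)] = 3.23 m.

r ≈ 323 cm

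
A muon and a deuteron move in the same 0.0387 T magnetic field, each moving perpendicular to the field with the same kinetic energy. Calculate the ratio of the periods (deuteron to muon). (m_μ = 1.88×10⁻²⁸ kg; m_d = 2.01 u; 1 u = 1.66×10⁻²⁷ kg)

ratio ≈ 17.7

T = 2πm/(qB) is independent of speed, so T₂/T₁ = (m₂/q₂)/(m₁/q₁).
T_{deuteron}/T_{muon} = (3.34×10^-27/1e) / (1.88×10^-28/1e) = 17.7.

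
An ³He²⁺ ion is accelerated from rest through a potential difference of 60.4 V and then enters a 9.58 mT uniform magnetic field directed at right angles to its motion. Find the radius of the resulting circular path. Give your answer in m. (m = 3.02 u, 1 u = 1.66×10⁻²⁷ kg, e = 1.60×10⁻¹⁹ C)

The kinetic energy gained is K = qV = (2×1.60×10^-19)(60.4) = 1.93×10^-17 J.
v = √(2K/m) = 8.78×10^4 m/s.
r = mv/(qB) = (5.01×10^-27)(8.78×10^4) / [(2×1.60×10^-19)(9.58×10^-3)] = 0.144 m.

r ≈ 0.144 m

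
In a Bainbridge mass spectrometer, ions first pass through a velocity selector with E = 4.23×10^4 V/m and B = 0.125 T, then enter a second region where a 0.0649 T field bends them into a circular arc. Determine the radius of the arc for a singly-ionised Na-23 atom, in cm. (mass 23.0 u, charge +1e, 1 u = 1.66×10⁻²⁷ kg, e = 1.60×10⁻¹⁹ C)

The selector passes v = E/B = 4.23×10^4/0.125 = 3.38×10^5 m/s.
In the deflection region, r = mv/(qB₂) = (3.82×10^-26)(3.38×10^5) / [(1×1.60×10^-19)(0.0649)] = 1.24 m.

r ≈ 124 cm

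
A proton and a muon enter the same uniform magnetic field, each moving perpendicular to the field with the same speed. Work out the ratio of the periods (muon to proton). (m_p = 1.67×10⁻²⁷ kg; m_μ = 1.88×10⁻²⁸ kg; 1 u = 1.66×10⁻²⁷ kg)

T = 2πm/(qB) is independent of speed, so T₂/T₁ = (m₂/q₂)/(m₁/q₁).
T_{muon}/T_{proton} = (1.88×10^-28/1e) / (1.67×10^-27/1e) = 0.113.

ratio ≈ 0.113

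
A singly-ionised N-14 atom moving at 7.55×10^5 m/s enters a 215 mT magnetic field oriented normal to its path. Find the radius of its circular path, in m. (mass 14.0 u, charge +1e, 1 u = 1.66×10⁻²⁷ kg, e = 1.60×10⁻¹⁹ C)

r ≈ 0.510 m

The magnetic force provides the centripetal force: qvB = mv²/r, so r = mv/(qB).
r = (2.32×10^-26 kg)(7.55×10^5 m/s) / [(1×1.60×10^-19 C)(0.215 T)] = 0.510 m.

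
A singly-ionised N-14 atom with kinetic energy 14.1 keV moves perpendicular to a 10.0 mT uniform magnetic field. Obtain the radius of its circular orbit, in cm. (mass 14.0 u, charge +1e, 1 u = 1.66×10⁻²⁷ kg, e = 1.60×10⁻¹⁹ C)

Convert the energy: K = 14.1 keV = 2.26×10^-15 J.
v = √(2K/m) = √(2·2.26×10^-15/2.32×10^-26) = 4.41×10^5 m/s.
r = mv/(qB) = (2.32×10^-26)(4.41×10^5) / [(1×1.60×10^-19)(0.0100)] = 6.40 m.

r ≈ 640 cm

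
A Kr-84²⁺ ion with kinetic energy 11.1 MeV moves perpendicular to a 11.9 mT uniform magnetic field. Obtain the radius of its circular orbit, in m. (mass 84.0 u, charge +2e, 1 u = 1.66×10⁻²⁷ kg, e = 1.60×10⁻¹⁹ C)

Convert the energy: K = 11.1 MeV = 1.78×10^-12 J.
v = √(2K/m) = √(2·1.78×10^-12/1.39×10^-25) = 5.05×10^6 m/s.
r = mv/(qB) = (1.39×10^-25)(5.05×10^6) / [(2×1.60×10^-19)(0.0119)] = 185 m.

r ≈ 185 m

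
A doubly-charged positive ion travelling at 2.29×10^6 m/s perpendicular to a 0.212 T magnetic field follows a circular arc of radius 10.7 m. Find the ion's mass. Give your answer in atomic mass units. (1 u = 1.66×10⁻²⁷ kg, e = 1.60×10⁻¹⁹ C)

qvB = mv²/r ⇒ m = qBr/v.
m = (2×1.60×10^-19)(0.212)(10.7) / (2.29×10^6) = 3.17×10^-25 kg = 191 u.

m ≈ 191 u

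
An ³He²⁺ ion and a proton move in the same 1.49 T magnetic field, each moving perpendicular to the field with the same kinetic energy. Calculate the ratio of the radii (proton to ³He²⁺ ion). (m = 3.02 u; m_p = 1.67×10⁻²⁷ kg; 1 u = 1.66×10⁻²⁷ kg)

ratio ≈ 1.15

r = √(2mK)/(qB) ⇒ at equal K, r ∝ √m/q.
r_{proton}/r_{³He²⁺ ion} = 1.15.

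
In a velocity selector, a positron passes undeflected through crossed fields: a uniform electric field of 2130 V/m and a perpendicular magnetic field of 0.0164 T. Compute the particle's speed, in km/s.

For zero net force, qE = qvB, so v = E/B.
v = (2130) / (0.0164) = 1.30×10^5 m/s.

v ≈ 130 km/s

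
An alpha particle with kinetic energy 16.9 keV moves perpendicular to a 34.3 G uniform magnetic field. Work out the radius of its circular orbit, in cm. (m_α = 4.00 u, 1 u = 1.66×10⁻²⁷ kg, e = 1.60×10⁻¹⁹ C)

r ≈ 546 cm

Convert the energy: K = 16.9 keV = 2.70×10^-15 J.
v = √(2K/m) = √(2·2.70×10^-15/6.64×10^-27) = 9.02×10^5 m/s.
r = mv/(qB) = (6.64×10^-27)(9.02×10^5) / [(2×1.60×10^-19)(3.43×10^-3)] = 5.46 m.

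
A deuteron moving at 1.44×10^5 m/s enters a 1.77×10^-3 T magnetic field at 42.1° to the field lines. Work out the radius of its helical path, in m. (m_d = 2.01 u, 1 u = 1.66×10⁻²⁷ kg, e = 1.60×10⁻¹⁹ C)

r ≈ 1.14 m

Only the perpendicular component v⊥ = v sin42.1° = 9.65×10^4 m/s is bent by the field.
r = m v⊥ /(qB) = (3.34×10^-27)(9.65×10^4) / [(1×1.60×10^-19)(1.77×10^-3)] = 1.14 m.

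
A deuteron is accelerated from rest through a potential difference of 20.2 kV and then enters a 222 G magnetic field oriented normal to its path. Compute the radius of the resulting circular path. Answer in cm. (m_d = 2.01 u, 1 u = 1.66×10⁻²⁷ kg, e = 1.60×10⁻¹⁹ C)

The kinetic energy gained is K = qV = (1×1.60×10^-19)(2.02×10^4) = 3.23×10^-15 J.
v = √(2K/m) = 1.39×10^6 m/s.
r = mv/(qB) = (3.34×10^-27)(1.39×10^6) / [(1×1.60×10^-19)(0.0222)] = 1.31 m.

r ≈ 131 cm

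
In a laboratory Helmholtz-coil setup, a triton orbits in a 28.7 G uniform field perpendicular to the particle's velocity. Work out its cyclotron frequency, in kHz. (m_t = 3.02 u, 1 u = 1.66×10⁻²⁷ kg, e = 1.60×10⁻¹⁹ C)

f ≈ 14.6 kHz

f = qB/(2πm) = (1×1.60×10^-19)(2.87×10^-3) / [2π(5.01×10^-27)] = 1.46×10^4 Hz.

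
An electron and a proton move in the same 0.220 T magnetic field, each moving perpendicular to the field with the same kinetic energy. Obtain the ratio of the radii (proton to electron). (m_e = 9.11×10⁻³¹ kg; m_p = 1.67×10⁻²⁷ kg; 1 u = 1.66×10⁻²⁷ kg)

r = √(2mK)/(qB) ⇒ at equal K, r ∝ √m/q.
r_{proton}/r_{electron} = 42.8.

ratio ≈ 42.8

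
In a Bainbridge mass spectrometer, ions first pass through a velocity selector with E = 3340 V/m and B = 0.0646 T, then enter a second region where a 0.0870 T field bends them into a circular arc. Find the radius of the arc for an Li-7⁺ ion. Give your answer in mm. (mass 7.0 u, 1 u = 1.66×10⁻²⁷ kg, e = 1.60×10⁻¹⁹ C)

The selector passes v = E/B = 3340/0.0646 = 5.17×10^4 m/s.
In the deflection region, r = mv/(qB₂) = (1.16×10^-26)(5.17×10^4) / [(1×1.60×10^-19)(0.0870)] = 0.0432 m.

r ≈ 43.2 mm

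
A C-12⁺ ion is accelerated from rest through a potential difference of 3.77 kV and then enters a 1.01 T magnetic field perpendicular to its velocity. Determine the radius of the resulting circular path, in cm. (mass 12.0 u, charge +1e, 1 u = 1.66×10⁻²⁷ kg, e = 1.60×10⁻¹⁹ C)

r ≈ 3.03 cm

The kinetic energy gained is K = qV = (1×1.60×10^-19)(3770) = 6.03×10^-16 J.
v = √(2K/m) = 2.46×10^5 m/s.
r = mv/(qB) = (1.99×10^-26)(2.46×10^5) / [(1×1.60×10^-19)(1.01)] = 0.0303 m.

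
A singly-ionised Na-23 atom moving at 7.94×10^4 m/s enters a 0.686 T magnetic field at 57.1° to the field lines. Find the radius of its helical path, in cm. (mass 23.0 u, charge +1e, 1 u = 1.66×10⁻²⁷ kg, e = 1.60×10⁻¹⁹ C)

r ≈ 2.32 cm

Only the perpendicular component v⊥ = v sin57.1° = 6.67×10^4 m/s is bent by the field.
r = m v⊥ /(qB) = (3.82×10^-26)(6.67×10^4) / [(1×1.60×10^-19)(0.686)] = 0.0232 m.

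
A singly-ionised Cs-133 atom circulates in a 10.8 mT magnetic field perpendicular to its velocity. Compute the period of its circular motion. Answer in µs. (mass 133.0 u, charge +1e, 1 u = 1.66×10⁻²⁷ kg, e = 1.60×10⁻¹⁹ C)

T ≈ 803 µs

The cyclotron period is independent of speed: T = 2πm/(qB).
T = 2π(2.21×10^-25) / [(1×1.60×10^-19)(0.0108)] = 8.03×10^-4 s.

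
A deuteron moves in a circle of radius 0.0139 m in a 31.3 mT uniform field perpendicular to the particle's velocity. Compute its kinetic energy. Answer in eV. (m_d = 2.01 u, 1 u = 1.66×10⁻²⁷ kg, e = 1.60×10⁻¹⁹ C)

v = qBr/m = (1×1.60×10^-19)(0.0313)(0.0139) / (3.34×10^-27) = 2.09×10^4 m/s.
K = ½mv² = 0.5·(3.34×10^-27)·(2.09×10^4)² = 7.26×10^-19 J = 4.54 eV.

K ≈ 4.54 eV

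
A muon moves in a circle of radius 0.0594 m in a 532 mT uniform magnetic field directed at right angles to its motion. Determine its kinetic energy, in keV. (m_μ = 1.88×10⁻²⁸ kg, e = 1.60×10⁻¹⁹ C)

v = qBr/m = (1×1.60×10^-19)(0.532)(0.0594) / (1.88×10^-28) = 2.69×10^7 m/s.
K = ½mv² = 0.5·(1.88×10^-28)·(2.69×10^7)² = 6.80×10^-14 J = 425 keV.

K ≈ 425 keV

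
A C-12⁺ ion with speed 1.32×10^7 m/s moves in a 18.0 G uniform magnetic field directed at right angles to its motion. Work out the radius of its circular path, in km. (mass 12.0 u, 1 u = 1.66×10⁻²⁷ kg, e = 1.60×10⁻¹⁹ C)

r ≈ 0.913 km

The magnetic force provides the centripetal force: qvB = mv²/r, so r = mv/(qB).
r = (1.99×10^-26 kg)(1.32×10^7 m/s) / [(1×1.60×10^-19 C)(1.80×10^-3 T)] = 913 m.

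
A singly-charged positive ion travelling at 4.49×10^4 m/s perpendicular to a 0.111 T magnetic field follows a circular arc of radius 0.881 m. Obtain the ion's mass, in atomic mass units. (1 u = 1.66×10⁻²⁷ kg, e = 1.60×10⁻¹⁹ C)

m ≈ 210 u

qvB = mv²/r ⇒ m = qBr/v.
m = (1×1.60×10^-19)(0.111)(0.881) / (4.49×10^4) = 3.48×10^-25 kg = 210 u.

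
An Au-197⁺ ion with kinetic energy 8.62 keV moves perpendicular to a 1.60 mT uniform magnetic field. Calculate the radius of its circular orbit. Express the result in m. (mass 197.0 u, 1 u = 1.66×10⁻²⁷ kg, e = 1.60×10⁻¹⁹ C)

Convert the energy: K = 8.62 keV = 1.38×10^-15 J.
v = √(2K/m) = √(2·1.38×10^-15/3.27×10^-25) = 9.18×10^4 m/s.
r = mv/(qB) = (3.27×10^-25)(9.18×10^4) / [(1×1.60×10^-19)(1.60×10^-3)] = 117 m.

r ≈ 117 m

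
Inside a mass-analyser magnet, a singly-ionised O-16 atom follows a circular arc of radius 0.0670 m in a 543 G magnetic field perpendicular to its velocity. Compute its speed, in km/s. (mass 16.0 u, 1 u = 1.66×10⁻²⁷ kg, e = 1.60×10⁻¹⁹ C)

v ≈ 21.9 km/s

From qvB = mv²/r, v = qBr/m.
v = (1×1.60×10^-19)(0.0543)(0.0670) / (2.66×10^-26) = 2.19×10^4 m/s.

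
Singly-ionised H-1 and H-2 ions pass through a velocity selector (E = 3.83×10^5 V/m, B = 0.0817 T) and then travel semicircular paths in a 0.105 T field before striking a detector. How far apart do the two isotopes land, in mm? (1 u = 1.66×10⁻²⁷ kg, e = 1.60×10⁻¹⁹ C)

Δd ≈ 926 mm

Both emerge at v = E/B₁ = 4.69×10^6 m/s.
r = mv/(qB₂), so r₁ = 0.463 m and r₂ = 0.926 m, giving Δr = 0.463 m.
After a semicircle each ion lands a diameter 2r from the entry slit, so the separation is 2Δr = 0.926 m.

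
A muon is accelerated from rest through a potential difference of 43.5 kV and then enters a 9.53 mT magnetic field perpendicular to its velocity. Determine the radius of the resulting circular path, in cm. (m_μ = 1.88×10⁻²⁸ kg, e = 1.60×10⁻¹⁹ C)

r ≈ 106 cm

The kinetic energy gained is K = qV = (1×1.60×10^-19)(4.35×10^4) = 6.96×10^-15 J.
v = √(2K/m) = 8.60×10^6 m/s.
r = mv/(qB) = (1.88×10^-28)(8.60×10^6) / [(1×1.60×10^-19)(9.53×10^-3)] = 1.06 m.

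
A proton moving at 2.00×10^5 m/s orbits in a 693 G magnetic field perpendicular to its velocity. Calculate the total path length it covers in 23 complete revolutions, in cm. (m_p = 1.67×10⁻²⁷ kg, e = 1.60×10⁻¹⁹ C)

L ≈ 435 cm

r = mv/(qB) = 0.0301 m, so one revolution covers 2πr = 0.189 m.
In 23 revolutions: L = 23·2πr = 4.35 m.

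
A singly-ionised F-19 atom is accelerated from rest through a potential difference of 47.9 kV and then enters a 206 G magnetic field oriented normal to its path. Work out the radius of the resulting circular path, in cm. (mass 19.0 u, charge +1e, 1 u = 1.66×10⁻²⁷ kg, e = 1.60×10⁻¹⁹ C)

The kinetic energy gained is K = qV = (1×1.60×10^-19)(4.79×10^4) = 7.66×10^-15 J.
v = √(2K/m) = 6.97×10^5 m/s.
r = mv/(qB) = (3.15×10^-26)(6.97×10^5) / [(1×1.60×10^-19)(0.0206)] = 6.67 m.

r ≈ 667 cm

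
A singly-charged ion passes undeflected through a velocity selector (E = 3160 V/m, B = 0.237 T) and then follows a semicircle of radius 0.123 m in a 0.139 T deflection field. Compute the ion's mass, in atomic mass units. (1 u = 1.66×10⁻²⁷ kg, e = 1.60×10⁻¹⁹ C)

m ≈ 124 u

v = E/B₁ = 1.33×10^4 m/s.
From r = mv/(qB₂), m = qB₂r/v = (1×1.60×10^-19)(0.139)(0.123) / (1.33×10^4) = 2.05×10^-25 kg.
In atomic mass units: m = 2.05×10^-25 / 1.66×10^-27 = 124 u.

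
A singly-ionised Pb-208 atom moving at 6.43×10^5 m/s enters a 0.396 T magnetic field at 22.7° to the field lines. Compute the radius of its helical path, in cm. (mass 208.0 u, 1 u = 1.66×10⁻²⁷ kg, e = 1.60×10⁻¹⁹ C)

Only the perpendicular component v⊥ = v sin22.7° = 2.48×10^5 m/s is bent by the field.
r = m v⊥ /(qB) = (3.45×10^-25)(2.48×10^5) / [(1×1.60×10^-19)(0.396)] = 1.35 m.

r ≈ 135 cm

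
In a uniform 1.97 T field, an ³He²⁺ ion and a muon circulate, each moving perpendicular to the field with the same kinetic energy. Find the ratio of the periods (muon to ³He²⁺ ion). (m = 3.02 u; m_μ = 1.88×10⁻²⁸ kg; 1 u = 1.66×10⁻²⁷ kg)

ratio ≈ 0.0750

T = 2πm/(qB) is independent of speed, so T₂/T₁ = (m₂/q₂)/(m₁/q₁).
T_{muon}/T_{³He²⁺ ion} = (1.88×10^-28/1e) / (5.01×10^-27/2e) = 0.0750.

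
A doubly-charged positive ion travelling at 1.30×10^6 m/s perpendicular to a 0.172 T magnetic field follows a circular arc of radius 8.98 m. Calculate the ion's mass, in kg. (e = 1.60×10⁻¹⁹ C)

qvB = mv²/r ⇒ m = qBr/v.
m = (2×1.60×10^-19)(0.172)(8.98) / (1.30×10^6) = 3.80×10^-25 kg.

m ≈ 3.80×10^-25 kg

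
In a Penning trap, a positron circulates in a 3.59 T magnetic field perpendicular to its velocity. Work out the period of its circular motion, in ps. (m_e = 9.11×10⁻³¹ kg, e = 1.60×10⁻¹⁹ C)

T ≈ 9.97 ps

The cyclotron period is independent of speed: T = 2πm/(qB).
T = 2π(9.11×10^-31) / [(1×1.60×10^-19)(3.59)] = 9.97×10^-12 s.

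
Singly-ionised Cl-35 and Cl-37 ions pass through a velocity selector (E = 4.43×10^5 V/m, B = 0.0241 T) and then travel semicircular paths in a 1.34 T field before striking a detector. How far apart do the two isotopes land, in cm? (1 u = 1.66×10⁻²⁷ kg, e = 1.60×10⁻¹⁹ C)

Both emerge at v = E/B₁ = 1.84×10^7 m/s.
r = mv/(qB₂), so r₁ = 4.981 m and r₂ = 5.266 m, giving Δr = 0.285 m.
After a semicircle each ion lands a diameter 2r from the entry slit, so the separation is 2Δr = 0.569 m.

Δd ≈ 56.9 cm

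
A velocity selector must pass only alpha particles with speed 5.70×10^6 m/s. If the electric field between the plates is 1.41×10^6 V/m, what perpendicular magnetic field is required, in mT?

qE = qvB ⇒ B = E/v = (1.41×10^6) / (5.70×10^6) = 0.247 T.

B ≈ 247 mT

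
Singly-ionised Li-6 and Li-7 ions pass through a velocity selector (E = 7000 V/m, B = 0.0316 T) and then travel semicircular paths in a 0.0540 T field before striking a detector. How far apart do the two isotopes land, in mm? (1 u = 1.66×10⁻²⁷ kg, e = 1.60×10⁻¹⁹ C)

Δd ≈ 85.1 mm

Both emerge at v = E/B₁ = 2.22×10^5 m/s.
r = mv/(qB₂), so r₁ = 0.2554 m and r₂ = 0.2979 m, giving Δr = 0.0426 m.
After a semicircle each ion lands a diameter 2r from the entry slit, so the separation is 2Δr = 0.0851 m.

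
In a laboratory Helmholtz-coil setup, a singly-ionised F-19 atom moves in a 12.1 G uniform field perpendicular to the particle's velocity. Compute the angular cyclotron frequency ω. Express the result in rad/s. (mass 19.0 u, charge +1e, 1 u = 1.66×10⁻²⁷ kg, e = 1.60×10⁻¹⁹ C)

ω ≈ 6140 rad/s

ω = qB/m = (1×1.60×10^-19)(1.21×10^-3) / (3.15×10^-26) = 6140 rad/s.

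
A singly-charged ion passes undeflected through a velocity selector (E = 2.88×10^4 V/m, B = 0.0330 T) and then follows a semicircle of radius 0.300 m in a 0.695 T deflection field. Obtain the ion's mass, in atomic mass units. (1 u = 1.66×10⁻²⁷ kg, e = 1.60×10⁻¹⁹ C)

v = E/B₁ = 8.73×10^5 m/s.
From r = mv/(qB₂), m = qB₂r/v = (1×1.60×10^-19)(0.695)(0.300) / (8.73×10^5) = 3.82×10^-26 kg.
In atomic mass units: m = 3.82×10^-26 / 1.66×10^-27 = 23.0 u.

m ≈ 23.0 u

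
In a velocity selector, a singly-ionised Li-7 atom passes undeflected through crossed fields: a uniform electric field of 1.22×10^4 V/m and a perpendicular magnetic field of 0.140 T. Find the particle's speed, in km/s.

v ≈ 87.1 km/s

For zero net force, qE = qvB, so v = E/B.
v = (1.22×10^4) / (0.140) = 8.71×10^4 m/s.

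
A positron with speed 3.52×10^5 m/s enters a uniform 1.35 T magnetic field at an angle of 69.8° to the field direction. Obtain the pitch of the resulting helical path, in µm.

pitch ≈ 3.22 µm

The velocity component along B is v∥ = v cos69.8° = 1.22×10^5 m/s.
The cyclotron period T = 2πm/(qB) = 2.65×10^-11 s is set by m, q, B alone.
Pitch = v∥·T = (1.22×10^5)(2.65×10^-11) = 3.22×10^-6 m.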